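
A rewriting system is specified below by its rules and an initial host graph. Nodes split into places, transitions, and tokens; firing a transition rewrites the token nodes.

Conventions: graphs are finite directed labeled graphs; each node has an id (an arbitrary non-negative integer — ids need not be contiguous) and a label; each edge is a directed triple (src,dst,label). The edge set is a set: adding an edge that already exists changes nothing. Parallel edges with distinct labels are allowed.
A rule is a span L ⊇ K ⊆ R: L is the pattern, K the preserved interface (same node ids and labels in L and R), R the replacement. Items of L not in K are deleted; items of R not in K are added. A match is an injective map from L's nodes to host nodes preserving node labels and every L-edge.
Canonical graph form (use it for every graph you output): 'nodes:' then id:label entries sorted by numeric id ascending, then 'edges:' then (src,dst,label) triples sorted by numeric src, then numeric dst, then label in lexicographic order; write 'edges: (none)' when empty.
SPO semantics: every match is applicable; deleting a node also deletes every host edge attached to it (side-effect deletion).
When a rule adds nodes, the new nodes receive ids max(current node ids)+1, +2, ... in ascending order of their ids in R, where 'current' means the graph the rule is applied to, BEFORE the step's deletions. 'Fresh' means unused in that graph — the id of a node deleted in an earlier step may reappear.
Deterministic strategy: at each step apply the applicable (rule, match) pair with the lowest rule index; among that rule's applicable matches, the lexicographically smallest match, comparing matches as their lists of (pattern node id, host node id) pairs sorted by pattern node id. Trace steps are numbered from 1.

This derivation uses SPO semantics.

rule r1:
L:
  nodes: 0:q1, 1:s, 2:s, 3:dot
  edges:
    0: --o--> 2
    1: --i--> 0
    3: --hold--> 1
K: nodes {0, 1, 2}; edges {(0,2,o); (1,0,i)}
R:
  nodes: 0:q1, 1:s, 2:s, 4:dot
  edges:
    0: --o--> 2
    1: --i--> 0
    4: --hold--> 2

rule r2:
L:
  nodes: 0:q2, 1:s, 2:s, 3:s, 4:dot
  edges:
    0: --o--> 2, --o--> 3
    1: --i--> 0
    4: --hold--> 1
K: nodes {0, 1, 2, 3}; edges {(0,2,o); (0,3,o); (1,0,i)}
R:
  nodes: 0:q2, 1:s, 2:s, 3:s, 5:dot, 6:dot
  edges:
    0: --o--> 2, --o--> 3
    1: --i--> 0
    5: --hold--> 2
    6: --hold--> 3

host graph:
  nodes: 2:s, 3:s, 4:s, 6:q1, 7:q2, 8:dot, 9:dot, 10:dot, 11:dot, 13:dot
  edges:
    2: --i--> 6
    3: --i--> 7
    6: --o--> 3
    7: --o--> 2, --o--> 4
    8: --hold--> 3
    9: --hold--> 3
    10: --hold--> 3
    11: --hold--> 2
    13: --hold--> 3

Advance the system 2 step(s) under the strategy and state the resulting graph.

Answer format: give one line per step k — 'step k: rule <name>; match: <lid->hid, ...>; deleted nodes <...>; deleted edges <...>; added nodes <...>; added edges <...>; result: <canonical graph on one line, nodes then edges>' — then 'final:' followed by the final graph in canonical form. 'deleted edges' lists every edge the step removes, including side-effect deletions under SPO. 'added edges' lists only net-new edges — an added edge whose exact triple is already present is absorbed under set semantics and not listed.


step 1: rule r1; match: 0->6, 1->2, 2->3, 3->11; deleted nodes 11; deleted edges (11,2,hold); added nodes 14; added edges (14,3,hold); result: nodes: 2:s, 3:s, 4:s, 6:q1, 7:q2, 8:dot, 9:dot, 10:dot, 13:dot, 14:dot edges: (2,6,i); (3,7,i); (6,3,o); (7,2,o); (7,4,o); (8,3,hold); (9,3,hold); (10,3,hold); (13,3,hold); (14,3,hold)
step 2: rule r2; match: 0->7, 1->3, 2->2, 3->4, 4->8; deleted nodes 8; deleted edges (8,3,hold); added nodes 15, 16; added edges (15,2,hold); (16,4,hold); result: nodes: 2:s, 3:s, 4:s, 6:q1, 7:q2, 9:dot, 10:dot, 13:dot, 14:dot, 15:dot, 16:dot edges: (2,6,i); (3,7,i); (6,3,o); (7,2,o); (7,4,o); (9,3,hold); (10,3,hold); (13,3,hold); (14,3,hold); (15,2,hold); (16,4,hold)
final:
nodes: 2:s, 3:s, 4:s, 6:q1, 7:q2, 9:dot, 10:dot, 13:dot, 14:dot, 15:dot, 16:dot
edges: (2,6,i); (3,7,i); (6,3,o); (7,2,o); (7,4,o); (9,3,hold); (10,3,hold); (13,3,hold); (14,3,hold); (15,2,hold); (16,4,hold)


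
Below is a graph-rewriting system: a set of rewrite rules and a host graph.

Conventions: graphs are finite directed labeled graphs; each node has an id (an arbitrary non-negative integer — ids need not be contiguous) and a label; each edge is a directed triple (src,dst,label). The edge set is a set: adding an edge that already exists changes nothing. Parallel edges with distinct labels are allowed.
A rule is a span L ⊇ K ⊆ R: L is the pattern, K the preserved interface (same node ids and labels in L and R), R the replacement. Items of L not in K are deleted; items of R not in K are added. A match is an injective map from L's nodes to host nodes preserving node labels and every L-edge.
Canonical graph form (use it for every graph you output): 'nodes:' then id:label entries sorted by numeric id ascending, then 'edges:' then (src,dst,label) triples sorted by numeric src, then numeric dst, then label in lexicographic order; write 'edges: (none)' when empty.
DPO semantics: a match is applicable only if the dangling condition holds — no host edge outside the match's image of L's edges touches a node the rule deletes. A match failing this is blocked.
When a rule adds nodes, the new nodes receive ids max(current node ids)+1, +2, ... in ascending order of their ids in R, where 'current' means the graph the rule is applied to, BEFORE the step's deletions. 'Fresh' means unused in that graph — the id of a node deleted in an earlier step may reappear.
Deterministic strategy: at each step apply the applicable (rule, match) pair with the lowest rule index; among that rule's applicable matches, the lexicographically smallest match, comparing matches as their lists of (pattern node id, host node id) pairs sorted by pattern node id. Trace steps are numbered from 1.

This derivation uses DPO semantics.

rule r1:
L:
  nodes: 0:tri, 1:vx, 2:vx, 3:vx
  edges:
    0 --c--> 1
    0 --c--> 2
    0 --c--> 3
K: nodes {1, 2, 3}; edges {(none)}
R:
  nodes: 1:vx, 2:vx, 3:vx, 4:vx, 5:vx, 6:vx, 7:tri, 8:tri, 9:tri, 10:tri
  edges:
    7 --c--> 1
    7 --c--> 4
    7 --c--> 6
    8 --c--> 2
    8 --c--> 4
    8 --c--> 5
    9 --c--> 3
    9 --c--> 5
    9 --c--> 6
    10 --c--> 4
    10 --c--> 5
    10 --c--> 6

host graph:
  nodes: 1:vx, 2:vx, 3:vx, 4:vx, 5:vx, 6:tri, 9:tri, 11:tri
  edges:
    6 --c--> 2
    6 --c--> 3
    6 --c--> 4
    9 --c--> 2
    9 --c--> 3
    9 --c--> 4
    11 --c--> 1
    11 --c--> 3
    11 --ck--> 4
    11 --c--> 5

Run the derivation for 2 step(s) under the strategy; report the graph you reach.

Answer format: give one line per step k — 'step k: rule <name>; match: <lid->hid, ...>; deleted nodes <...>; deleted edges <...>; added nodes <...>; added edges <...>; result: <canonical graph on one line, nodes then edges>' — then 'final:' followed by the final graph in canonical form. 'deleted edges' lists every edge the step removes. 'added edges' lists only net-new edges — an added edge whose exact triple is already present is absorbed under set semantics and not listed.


step 1: rule r1; match: 0->6, 1->2, 2->3, 3->4; deleted nodes 6; deleted edges (6,2,c); (6,3,c); (6,4,c); added nodes 12, 13, 14, 15, 16, 17, 18; added edges (15,2,c); (15,12,c); (15,14,c); (16,3,c); (16,12,c); (16,13,c); (17,4,c); (17,13,c); (17,14,c); (18,12,c); (18,13,c); (18,14,c); result: nodes: 1:vx, 2:vx, 3:vx, 4:vx, 5:vx, 9:tri, 11:tri, 12:vx, 13:vx, 14:vx, 15:tri, 16:tri, 17:tri, 18:tri edges: (9,2,c); (9,3,c); (9,4,c); (11,1,c); (11,3,c); (11,4,ck); (11,5,c); (15,2,c); (15,12,c); (15,14,c); (16,3,c); (16,12,c); (16,13,c); (17,4,c); (17,13,c); (17,14,c); (18,12,c); (18,13,c); (18,14,c)
step 2: rule r1; match: 0->9, 1->2, 2->3, 3->4; deleted nodes 9; deleted edges (9,2,c); (9,3,c); (9,4,c); added nodes 19, 20, 21, 22, 23, 24, 25; added edges (22,2,c); (22,19,c); (22,21,c); (23,3,c); (23,19,c); (23,20,c); (24,4,c); (24,20,c); (24,21,c); (25,19,c); (25,20,c); (25,21,c); result: nodes: 1:vx, 2:vx, 3:vx, 4:vx, 5:vx, 11:tri, 12:vx, 13:vx, 14:vx, 15:tri, 16:tri, 17:tri, 18:tri, 19:vx, 20:vx, 21:vx, 22:tri, 23:tri, 24:tri, 25:tri edges: (11,1,c); (11,3,c); (11,4,ck); (11,5,c); (15,2,c); (15,12,c); (15,14,c); (16,3,c); (16,12,c); (16,13,c); (17,4,c); (17,13,c); (17,14,c); (18,12,c); (18,13,c); (18,14,c); (22,2,c); (22,19,c); (22,21,c); (23,3,c); (23,19,c); (23,20,c); (24,4,c); (24,20,c); (24,21,c); (25,19,c); (25,20,c); (25,21,c)
final:
nodes: 1:vx, 2:vx, 3:vx, 4:vx, 5:vx, 11:tri, 12:vx, 13:vx, 14:vx, 15:tri, 16:tri, 17:tri, 18:tri, 19:vx, 20:vx, 21:vx, 22:tri, 23:tri, 24:tri, 25:tri
edges: (11,1,c); (11,3,c); (11,4,ck); (11,5,c); (15,2,c); (15,12,c); (15,14,c); (16,3,c); (16,12,c); (16,13,c); (17,4,c); (17,13,c); (17,14,c); (18,12,c); (18,13,c); (18,14,c); (22,2,c); (22,19,c); (22,21,c); (23,3,c); (23,19,c); (23,20,c); (24,4,c); (24,20,c); (24,21,c); (25,19,c); (25,20,c); (25,21,c)


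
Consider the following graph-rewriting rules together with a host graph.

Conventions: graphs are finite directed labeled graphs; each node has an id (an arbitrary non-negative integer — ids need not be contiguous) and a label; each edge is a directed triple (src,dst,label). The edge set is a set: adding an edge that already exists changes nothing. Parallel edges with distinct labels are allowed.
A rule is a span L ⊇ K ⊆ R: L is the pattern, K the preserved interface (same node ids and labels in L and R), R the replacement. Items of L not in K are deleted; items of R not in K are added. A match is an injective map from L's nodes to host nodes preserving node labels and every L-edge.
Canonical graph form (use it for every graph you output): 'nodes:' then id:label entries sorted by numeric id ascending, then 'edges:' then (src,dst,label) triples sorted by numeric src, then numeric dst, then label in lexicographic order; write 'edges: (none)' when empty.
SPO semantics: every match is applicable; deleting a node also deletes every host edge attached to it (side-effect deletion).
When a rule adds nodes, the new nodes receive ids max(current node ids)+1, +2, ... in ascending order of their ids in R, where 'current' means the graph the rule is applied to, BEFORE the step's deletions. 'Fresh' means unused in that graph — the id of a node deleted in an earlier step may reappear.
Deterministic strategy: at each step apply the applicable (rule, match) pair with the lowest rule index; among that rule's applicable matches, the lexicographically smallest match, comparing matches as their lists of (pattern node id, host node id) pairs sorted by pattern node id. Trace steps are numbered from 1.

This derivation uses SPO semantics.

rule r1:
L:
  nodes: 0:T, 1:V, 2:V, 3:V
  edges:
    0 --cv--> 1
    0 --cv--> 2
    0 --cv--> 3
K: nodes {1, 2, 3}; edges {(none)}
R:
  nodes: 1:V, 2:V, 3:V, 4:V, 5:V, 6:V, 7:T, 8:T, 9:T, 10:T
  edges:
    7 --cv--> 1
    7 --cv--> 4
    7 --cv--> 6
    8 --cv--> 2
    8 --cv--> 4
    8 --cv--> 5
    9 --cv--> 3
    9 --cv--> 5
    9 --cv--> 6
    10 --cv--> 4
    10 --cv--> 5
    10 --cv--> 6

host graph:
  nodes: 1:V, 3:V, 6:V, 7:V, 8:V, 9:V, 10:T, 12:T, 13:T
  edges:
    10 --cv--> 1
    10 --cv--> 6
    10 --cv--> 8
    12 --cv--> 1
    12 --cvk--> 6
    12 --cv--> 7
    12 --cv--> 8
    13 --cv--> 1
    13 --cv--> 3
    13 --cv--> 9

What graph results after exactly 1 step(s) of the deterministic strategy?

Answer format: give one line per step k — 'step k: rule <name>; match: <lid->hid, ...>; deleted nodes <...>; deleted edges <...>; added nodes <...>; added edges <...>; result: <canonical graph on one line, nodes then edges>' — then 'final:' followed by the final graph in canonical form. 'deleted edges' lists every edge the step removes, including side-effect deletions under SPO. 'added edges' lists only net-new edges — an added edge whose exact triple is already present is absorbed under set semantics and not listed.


step 1: rule r1; match: 0->10, 1->1, 2->6, 3->8; deleted nodes 10; deleted edges (10,1,cv); (10,6,cv); (10,8,cv); added nodes 14, 15, 16, 17, 18, 19, 20; added edges (17,1,cv); (17,14,cv); (17,16,cv); (18,6,cv); (18,14,cv); (18,15,cv); (19,8,cv); (19,15,cv); (19,16,cv); (20,14,cv); (20,15,cv); (20,16,cv); result: nodes: 1:V, 3:V, 6:V, 7:V, 8:V, 9:V, 12:T, 13:T, 14:V, 15:V, 16:V, 17:T, 18:T, 19:T, 20:T edges: (12,1,cv); (12,6,cvk); (12,7,cv); (12,8,cv); (13,1,cv); (13,3,cv); (13,9,cv); (17,1,cv); (17,14,cv); (17,16,cv); (18,6,cv); (18,14,cv); (18,15,cv); (19,8,cv); (19,15,cv); (19,16,cv); (20,14,cv); (20,15,cv); (20,16,cv)
final:
nodes: 1:V, 3:V, 6:V, 7:V, 8:V, 9:V, 12:T, 13:T, 14:V, 15:V, 16:V, 17:T, 18:T, 19:T, 20:T
edges: (12,1,cv); (12,6,cvk); (12,7,cv); (12,8,cv); (13,1,cv); (13,3,cv); (13,9,cv); (17,1,cv); (17,14,cv); (17,16,cv); (18,6,cv); (18,14,cv); (18,15,cv); (19,8,cv); (19,15,cv); (19,16,cv); (20,14,cv); (20,15,cv); (20,16,cv)


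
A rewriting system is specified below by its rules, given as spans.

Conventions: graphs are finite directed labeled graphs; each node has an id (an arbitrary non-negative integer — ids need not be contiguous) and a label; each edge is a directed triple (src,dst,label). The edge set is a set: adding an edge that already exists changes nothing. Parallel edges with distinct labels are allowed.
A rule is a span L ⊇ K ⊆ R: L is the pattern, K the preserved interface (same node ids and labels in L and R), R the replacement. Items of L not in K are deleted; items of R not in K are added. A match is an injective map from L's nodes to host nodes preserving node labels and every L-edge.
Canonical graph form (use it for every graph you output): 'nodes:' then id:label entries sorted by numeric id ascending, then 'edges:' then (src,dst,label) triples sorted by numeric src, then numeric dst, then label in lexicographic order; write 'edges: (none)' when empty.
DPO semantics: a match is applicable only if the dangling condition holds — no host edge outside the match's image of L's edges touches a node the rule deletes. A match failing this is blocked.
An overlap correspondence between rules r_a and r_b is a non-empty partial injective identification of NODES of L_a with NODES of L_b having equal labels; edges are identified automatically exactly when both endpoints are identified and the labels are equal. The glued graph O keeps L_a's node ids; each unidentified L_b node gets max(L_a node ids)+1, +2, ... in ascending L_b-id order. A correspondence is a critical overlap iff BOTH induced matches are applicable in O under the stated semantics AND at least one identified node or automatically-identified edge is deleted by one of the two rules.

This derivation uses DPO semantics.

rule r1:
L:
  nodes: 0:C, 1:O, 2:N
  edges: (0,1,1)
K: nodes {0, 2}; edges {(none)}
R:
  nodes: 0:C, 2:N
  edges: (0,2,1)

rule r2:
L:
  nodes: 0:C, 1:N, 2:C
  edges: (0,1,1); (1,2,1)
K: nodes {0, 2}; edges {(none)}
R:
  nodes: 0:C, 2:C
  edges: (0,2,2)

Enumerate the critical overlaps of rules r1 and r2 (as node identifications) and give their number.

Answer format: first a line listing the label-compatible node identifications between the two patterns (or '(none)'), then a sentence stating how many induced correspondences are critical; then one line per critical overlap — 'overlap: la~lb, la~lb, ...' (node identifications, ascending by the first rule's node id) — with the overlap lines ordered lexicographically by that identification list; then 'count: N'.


label-compatible node identifications between L(r1) and L(r2): 0~0, 0~2, 2~1
3 of the induced correspondences are critical overlaps of r1 and r2.
overlap: 0~0, 2~1
overlap: 0~2, 2~1
overlap: 2~1
count: 3


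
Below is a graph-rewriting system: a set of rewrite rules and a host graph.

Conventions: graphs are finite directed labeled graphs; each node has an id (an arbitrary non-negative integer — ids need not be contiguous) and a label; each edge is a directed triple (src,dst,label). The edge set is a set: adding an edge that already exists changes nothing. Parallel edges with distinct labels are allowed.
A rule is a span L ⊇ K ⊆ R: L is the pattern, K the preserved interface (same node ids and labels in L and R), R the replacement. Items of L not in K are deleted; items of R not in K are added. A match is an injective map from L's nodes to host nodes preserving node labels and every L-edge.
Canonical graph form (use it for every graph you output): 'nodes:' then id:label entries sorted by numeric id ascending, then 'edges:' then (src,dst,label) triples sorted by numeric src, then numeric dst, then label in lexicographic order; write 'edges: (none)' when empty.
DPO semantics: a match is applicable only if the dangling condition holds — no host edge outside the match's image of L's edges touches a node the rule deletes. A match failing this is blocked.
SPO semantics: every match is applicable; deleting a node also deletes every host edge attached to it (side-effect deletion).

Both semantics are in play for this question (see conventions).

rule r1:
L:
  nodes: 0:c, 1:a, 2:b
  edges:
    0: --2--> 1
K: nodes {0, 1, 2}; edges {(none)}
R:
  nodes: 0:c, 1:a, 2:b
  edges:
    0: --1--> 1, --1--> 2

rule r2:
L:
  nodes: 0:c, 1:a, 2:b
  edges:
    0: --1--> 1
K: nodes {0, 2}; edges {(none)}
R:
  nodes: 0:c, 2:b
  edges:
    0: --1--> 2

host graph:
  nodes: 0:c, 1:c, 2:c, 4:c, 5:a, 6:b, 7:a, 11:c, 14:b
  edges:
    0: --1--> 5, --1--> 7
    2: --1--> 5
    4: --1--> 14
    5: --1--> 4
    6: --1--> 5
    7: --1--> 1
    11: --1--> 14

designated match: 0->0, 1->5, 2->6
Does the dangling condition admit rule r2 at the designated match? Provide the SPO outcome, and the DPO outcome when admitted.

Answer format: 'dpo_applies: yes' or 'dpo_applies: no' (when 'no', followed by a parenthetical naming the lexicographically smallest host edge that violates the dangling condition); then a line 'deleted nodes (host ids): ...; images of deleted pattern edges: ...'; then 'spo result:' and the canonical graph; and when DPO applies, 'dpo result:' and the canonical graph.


dpo_applies: no
(the rule deletes node 5, which keeps host edge (2,5,1) outside the match image — the dangling condition fails, DPO blocks; SPO proceeds and side-deletes such edges)
deleted nodes (host ids): 5; images of deleted pattern edges: (0,5,1)
spo result:
nodes: 0:c, 1:c, 2:c, 4:c, 6:b, 7:a, 11:c, 14:b
edges: (0,6,1); (0,7,1); (4,14,1); (7,1,1); (11,14,1)


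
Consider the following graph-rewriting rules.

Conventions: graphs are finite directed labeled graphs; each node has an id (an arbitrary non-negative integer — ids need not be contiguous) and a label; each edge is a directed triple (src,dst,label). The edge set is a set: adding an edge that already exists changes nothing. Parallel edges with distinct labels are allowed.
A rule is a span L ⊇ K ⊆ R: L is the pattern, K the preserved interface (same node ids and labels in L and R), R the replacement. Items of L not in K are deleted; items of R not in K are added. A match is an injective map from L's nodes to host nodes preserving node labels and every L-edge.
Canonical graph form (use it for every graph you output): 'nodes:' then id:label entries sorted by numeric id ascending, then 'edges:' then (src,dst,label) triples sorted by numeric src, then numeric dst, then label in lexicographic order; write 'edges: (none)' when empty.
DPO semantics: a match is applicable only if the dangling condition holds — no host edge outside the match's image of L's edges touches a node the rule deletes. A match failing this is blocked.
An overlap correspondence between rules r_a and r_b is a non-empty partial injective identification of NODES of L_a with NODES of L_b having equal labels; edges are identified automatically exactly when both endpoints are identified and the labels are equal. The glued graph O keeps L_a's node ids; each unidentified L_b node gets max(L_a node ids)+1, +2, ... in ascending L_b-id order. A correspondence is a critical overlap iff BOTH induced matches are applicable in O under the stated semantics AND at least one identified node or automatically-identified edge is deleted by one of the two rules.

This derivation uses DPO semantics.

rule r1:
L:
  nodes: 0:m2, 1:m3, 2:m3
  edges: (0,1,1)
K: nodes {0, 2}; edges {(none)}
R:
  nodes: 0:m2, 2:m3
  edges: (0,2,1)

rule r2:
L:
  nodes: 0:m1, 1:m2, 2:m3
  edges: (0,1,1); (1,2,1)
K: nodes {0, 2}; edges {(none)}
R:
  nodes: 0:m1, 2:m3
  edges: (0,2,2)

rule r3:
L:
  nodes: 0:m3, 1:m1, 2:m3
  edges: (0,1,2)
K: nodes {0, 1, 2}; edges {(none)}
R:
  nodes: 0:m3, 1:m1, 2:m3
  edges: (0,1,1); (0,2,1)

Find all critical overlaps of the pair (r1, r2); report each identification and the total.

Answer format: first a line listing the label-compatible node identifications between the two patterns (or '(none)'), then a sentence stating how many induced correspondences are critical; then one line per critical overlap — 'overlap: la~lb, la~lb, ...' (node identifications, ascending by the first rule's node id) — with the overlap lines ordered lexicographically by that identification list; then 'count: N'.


label-compatible node identifications between L(r1) and L(r2): 0~1, 1~2, 2~2
1 of the induced correspondences is a critical overlap of r1 and r2.
overlap: 0~1, 1~2
count: 1


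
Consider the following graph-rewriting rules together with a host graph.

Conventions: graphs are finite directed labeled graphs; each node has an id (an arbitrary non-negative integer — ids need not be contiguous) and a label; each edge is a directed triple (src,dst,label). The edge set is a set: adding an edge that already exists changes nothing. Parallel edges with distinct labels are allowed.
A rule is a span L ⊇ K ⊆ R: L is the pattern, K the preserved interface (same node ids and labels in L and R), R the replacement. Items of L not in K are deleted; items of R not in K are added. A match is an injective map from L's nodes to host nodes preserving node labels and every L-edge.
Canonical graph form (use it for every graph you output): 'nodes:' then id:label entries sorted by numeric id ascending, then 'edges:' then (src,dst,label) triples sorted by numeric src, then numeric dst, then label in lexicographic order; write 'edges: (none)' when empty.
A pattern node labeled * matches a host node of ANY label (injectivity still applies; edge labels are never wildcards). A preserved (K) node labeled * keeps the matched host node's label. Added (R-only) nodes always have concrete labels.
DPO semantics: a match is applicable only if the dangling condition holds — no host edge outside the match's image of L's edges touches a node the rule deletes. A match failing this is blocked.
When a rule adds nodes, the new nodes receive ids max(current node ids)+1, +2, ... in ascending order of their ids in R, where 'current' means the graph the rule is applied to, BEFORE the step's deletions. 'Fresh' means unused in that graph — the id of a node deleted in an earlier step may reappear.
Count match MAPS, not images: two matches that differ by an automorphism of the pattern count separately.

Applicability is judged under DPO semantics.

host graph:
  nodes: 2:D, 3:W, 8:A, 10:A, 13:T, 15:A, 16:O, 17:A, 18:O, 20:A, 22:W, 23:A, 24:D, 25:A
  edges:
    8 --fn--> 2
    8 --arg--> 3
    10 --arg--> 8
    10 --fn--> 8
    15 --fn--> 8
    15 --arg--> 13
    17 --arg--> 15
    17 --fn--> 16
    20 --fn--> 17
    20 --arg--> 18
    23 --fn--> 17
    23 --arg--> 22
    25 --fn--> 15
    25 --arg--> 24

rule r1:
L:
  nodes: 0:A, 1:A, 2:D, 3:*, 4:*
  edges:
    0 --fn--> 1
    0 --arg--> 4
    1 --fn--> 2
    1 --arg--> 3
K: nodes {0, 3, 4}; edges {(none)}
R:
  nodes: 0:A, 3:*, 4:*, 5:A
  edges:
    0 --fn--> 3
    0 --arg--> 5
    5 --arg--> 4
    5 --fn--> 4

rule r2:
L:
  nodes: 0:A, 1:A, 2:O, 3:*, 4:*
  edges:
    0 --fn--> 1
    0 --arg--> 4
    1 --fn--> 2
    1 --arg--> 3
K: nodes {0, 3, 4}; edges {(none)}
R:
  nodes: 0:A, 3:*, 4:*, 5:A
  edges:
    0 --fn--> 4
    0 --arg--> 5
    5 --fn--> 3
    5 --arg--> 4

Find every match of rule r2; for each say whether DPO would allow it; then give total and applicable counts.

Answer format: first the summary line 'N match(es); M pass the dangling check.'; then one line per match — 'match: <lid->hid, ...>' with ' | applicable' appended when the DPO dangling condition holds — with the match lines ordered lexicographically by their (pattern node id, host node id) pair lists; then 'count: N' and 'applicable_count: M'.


2 match(es); 0 pass the dangling check.
match: 0->20, 1->17, 2->16, 3->15, 4->18
match: 0->23, 1->17, 2->16, 3->15, 4->22
count: 2
applicable_count: 0


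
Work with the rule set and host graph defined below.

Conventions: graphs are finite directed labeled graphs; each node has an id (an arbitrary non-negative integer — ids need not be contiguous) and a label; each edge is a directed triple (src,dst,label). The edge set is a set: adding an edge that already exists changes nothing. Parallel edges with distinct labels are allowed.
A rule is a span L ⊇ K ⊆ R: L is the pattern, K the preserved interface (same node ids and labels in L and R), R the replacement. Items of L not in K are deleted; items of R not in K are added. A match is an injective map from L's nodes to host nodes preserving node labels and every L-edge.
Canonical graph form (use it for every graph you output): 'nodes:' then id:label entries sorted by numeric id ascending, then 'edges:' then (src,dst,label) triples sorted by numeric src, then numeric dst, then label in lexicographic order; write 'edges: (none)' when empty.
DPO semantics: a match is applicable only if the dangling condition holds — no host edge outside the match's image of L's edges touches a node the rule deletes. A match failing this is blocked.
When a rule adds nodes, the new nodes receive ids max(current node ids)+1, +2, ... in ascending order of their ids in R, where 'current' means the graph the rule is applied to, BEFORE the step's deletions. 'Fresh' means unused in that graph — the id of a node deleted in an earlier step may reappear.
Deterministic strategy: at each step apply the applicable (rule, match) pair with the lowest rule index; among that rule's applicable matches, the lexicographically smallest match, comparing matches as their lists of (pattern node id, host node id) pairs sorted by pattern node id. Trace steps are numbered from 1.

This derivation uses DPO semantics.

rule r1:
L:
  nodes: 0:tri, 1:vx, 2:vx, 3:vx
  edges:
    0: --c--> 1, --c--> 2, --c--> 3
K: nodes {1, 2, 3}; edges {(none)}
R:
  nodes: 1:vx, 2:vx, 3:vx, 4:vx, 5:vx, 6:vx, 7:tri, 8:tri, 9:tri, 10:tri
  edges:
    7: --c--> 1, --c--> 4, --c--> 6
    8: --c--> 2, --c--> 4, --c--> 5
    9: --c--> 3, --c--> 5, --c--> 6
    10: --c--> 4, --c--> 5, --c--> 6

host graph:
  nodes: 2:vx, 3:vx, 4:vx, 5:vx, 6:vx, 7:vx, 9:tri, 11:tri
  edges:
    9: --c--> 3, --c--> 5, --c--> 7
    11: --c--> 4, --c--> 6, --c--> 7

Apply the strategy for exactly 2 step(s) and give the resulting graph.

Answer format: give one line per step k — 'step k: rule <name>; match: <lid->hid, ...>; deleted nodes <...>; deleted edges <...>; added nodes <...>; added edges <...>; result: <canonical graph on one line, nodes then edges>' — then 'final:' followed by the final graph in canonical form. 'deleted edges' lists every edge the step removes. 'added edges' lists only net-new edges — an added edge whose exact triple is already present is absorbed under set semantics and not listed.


step 1: rule r1; match: 0->9, 1->3, 2->5, 3->7; deleted nodes 9; deleted edges (9,3,c); (9,5,c); (9,7,c); added nodes 12, 13, 14, 15, 16, 17, 18; added edges (15,3,c); (15,12,c); (15,14,c); (16,5,c); (16,12,c); (16,13,c); (17,7,c); (17,13,c); (17,14,c); (18,12,c); (18,13,c); (18,14,c); result: nodes: 2:vx, 3:vx, 4:vx, 5:vx, 6:vx, 7:vx, 11:tri, 12:vx, 13:vx, 14:vx, 15:tri, 16:tri, 17:tri, 18:tri edges: (11,4,c); (11,6,c); (11,7,c); (15,3,c); (15,12,c); (15,14,c); (16,5,c); (16,12,c); (16,13,c); (17,7,c); (17,13,c); (17,14,c); (18,12,c); (18,13,c); (18,14,c)
step 2: rule r1; match: 0->11, 1->4, 2->6, 3->7; deleted nodes 11; deleted edges (11,4,c); (11,6,c); (11,7,c); added nodes 19, 20, 21, 22, 23, 24, 25; added edges (22,4,c); (22,19,c); (22,21,c); (23,6,c); (23,19,c); (23,20,c); (24,7,c); (24,20,c); (24,21,c); (25,19,c); (25,20,c); (25,21,c); result: nodes: 2:vx, 3:vx, 4:vx, 5:vx, 6:vx, 7:vx, 12:vx, 13:vx, 14:vx, 15:tri, 16:tri, 17:tri, 18:tri, 19:vx, 20:vx, 21:vx, 22:tri, 23:tri, 24:tri, 25:tri edges: (15,3,c); (15,12,c); (15,14,c); (16,5,c); (16,12,c); (16,13,c); (17,7,c); (17,13,c); (17,14,c); (18,12,c); (18,13,c); (18,14,c); (22,4,c); (22,19,c); (22,21,c); (23,6,c); (23,19,c); (23,20,c); (24,7,c); (24,20,c); (24,21,c); (25,19,c); (25,20,c); (25,21,c)
final:
nodes: 2:vx, 3:vx, 4:vx, 5:vx, 6:vx, 7:vx, 12:vx, 13:vx, 14:vx, 15:tri, 16:tri, 17:tri, 18:tri, 19:vx, 20:vx, 21:vx, 22:tri, 23:tri, 24:tri, 25:tri
edges: (15,3,c); (15,12,c); (15,14,c); (16,5,c); (16,12,c); (16,13,c); (17,7,c); (17,13,c); (17,14,c); (18,12,c); (18,13,c); (18,14,c); (22,4,c); (22,19,c); (22,21,c); (23,6,c); (23,19,c); (23,20,c); (24,7,c); (24,20,c); (24,21,c); (25,19,c); (25,20,c); (25,21,c)


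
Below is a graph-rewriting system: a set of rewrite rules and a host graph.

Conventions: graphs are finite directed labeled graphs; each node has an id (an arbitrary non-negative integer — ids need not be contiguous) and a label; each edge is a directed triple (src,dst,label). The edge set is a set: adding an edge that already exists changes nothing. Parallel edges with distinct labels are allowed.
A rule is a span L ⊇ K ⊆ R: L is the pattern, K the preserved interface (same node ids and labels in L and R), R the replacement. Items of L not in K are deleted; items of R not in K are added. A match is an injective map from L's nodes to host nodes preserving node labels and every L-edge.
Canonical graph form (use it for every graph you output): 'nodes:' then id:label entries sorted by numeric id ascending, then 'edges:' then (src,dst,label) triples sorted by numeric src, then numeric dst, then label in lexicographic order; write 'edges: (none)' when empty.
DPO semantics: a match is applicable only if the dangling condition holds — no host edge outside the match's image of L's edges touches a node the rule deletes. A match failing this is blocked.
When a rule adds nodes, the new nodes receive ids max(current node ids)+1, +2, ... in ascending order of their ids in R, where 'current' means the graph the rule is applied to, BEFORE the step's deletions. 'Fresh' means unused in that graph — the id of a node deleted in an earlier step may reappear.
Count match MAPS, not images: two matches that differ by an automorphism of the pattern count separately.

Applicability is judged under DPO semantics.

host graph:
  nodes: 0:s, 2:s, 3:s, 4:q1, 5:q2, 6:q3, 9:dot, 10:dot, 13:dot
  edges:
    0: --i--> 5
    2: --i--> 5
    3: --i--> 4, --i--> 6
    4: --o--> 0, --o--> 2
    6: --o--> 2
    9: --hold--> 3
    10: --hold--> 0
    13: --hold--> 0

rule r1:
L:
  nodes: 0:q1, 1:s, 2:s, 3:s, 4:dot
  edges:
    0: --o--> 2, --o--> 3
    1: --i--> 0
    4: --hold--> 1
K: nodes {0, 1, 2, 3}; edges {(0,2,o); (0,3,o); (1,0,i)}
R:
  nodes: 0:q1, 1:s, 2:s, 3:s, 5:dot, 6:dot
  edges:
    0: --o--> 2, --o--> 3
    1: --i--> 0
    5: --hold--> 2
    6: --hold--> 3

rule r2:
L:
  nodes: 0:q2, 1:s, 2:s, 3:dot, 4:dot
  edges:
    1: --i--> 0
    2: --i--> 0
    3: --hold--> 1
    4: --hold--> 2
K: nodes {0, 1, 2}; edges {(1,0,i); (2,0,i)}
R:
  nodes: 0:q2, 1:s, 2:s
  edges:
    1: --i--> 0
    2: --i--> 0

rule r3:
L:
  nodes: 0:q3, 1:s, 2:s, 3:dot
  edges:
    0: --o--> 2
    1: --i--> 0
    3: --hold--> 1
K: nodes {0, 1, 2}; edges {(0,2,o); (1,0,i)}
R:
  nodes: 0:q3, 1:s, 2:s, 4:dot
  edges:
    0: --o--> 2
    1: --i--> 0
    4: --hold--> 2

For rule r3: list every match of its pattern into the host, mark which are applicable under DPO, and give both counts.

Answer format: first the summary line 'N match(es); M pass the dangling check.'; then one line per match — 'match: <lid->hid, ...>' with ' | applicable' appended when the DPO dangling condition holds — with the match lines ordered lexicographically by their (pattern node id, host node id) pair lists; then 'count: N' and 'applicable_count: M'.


1 match(es); 1 pass the dangling check.
match: 0->6, 1->3, 2->2, 3->9 | applicable
count: 1
applicable_count: 1


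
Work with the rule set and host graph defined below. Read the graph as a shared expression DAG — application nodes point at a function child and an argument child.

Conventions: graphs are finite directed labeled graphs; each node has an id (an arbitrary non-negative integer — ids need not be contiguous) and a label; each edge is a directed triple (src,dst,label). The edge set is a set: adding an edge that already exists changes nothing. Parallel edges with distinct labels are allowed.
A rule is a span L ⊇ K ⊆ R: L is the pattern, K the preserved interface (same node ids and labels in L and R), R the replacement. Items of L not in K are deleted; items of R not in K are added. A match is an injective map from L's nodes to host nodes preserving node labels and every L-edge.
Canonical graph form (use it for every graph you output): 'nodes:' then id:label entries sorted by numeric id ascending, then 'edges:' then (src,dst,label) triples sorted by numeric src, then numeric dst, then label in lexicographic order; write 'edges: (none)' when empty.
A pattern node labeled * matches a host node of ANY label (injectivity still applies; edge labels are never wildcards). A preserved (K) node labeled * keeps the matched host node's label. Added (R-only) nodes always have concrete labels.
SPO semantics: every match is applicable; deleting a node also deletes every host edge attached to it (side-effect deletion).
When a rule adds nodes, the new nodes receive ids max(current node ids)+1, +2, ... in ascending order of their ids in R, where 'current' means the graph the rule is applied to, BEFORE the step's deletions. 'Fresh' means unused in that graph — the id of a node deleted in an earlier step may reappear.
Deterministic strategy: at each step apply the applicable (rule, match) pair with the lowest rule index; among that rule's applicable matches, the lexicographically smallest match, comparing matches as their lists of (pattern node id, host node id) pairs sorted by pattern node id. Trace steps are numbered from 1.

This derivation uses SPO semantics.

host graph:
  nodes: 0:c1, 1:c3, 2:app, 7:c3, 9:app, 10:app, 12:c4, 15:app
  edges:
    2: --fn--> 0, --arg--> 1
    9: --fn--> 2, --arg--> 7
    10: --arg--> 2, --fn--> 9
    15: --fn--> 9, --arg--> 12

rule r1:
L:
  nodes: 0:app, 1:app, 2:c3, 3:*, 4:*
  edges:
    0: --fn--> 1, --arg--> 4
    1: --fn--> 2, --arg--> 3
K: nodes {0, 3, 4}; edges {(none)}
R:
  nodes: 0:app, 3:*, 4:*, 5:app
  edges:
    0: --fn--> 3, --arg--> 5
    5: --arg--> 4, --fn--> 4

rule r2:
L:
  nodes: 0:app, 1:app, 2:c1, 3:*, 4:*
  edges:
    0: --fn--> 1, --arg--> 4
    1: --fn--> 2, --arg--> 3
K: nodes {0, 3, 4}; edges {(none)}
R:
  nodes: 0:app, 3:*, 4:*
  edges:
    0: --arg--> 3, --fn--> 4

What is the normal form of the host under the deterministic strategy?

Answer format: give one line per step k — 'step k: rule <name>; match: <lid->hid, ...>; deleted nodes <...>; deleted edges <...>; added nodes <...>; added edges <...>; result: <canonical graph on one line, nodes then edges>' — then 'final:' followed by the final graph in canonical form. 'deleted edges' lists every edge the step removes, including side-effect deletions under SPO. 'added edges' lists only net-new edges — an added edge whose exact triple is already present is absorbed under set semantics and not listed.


step 1: rule r2; match: 0->9, 1->2, 2->0, 3->1, 4->7; deleted nodes 0, 2; deleted edges (2,0,fn); (2,1,arg); (9,2,fn); (9,7,arg); (10,2,arg); added nodes (none); added edges (9,1,arg); (9,7,fn); result: nodes: 1:c3, 7:c3, 9:app, 10:app, 12:c4, 15:app edges: (9,1,arg); (9,7,fn); (10,9,fn); (15,9,fn); (15,12,arg)
step 2: rule r1; match: 0->15, 1->9, 2->7, 3->1, 4->12; deleted nodes 7, 9; deleted edges (9,1,arg); (9,7,fn); (10,9,fn); (15,9,fn); (15,12,arg); added nodes 16; added edges (15,1,fn); (15,16,arg); (16,12,arg); (16,12,fn); result: nodes: 1:c3, 10:app, 12:c4, 15:app, 16:app edges: (15,1,fn); (15,16,arg); (16,12,arg); (16,12,fn)
final:
nodes: 1:c3, 10:app, 12:c4, 15:app, 16:app
edges: (15,1,fn); (15,16,arg); (16,12,arg); (16,12,fn)


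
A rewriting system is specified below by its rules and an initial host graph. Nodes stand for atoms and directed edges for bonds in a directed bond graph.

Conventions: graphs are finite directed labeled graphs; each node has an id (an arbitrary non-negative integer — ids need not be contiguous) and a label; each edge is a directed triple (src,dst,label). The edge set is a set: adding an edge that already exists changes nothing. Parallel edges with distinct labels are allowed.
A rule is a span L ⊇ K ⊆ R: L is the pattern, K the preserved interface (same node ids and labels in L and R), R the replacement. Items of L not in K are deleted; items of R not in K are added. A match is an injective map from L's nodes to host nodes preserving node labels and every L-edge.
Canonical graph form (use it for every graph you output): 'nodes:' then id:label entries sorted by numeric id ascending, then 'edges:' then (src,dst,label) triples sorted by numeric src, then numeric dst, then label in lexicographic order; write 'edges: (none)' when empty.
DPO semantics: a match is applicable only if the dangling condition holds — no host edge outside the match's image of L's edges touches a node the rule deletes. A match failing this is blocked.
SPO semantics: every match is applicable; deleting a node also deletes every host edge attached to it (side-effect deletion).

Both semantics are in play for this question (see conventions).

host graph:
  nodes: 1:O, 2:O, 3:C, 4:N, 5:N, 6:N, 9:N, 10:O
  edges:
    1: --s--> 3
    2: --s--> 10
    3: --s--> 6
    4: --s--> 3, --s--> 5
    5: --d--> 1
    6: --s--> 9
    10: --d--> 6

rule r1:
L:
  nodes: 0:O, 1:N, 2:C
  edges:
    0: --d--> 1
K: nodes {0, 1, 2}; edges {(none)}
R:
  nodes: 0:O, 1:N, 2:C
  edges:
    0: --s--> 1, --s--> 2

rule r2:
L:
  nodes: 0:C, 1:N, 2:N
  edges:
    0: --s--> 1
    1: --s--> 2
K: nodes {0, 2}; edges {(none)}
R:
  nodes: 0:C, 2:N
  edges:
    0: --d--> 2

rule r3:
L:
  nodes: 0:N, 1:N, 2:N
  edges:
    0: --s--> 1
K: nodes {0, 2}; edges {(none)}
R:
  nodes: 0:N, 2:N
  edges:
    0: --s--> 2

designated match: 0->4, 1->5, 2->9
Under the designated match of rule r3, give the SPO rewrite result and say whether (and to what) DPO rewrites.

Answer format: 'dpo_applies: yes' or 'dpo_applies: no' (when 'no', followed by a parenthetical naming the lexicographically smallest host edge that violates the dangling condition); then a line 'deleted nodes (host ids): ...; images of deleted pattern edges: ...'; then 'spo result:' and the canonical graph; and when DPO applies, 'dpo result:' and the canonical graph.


dpo_applies: no
(the rule deletes node 5, which keeps host edge (5,1,d) outside the match image — the dangling condition fails, DPO blocks; SPO proceeds and side-deletes such edges)
deleted nodes (host ids): 5; images of deleted pattern edges: (4,5,s)
spo result:
nodes: 1:O, 2:O, 3:C, 4:N, 6:N, 9:N, 10:O
edges: (1,3,s); (2,10,s); (3,6,s); (4,3,s); (4,9,s); (6,9,s); (10,6,d)


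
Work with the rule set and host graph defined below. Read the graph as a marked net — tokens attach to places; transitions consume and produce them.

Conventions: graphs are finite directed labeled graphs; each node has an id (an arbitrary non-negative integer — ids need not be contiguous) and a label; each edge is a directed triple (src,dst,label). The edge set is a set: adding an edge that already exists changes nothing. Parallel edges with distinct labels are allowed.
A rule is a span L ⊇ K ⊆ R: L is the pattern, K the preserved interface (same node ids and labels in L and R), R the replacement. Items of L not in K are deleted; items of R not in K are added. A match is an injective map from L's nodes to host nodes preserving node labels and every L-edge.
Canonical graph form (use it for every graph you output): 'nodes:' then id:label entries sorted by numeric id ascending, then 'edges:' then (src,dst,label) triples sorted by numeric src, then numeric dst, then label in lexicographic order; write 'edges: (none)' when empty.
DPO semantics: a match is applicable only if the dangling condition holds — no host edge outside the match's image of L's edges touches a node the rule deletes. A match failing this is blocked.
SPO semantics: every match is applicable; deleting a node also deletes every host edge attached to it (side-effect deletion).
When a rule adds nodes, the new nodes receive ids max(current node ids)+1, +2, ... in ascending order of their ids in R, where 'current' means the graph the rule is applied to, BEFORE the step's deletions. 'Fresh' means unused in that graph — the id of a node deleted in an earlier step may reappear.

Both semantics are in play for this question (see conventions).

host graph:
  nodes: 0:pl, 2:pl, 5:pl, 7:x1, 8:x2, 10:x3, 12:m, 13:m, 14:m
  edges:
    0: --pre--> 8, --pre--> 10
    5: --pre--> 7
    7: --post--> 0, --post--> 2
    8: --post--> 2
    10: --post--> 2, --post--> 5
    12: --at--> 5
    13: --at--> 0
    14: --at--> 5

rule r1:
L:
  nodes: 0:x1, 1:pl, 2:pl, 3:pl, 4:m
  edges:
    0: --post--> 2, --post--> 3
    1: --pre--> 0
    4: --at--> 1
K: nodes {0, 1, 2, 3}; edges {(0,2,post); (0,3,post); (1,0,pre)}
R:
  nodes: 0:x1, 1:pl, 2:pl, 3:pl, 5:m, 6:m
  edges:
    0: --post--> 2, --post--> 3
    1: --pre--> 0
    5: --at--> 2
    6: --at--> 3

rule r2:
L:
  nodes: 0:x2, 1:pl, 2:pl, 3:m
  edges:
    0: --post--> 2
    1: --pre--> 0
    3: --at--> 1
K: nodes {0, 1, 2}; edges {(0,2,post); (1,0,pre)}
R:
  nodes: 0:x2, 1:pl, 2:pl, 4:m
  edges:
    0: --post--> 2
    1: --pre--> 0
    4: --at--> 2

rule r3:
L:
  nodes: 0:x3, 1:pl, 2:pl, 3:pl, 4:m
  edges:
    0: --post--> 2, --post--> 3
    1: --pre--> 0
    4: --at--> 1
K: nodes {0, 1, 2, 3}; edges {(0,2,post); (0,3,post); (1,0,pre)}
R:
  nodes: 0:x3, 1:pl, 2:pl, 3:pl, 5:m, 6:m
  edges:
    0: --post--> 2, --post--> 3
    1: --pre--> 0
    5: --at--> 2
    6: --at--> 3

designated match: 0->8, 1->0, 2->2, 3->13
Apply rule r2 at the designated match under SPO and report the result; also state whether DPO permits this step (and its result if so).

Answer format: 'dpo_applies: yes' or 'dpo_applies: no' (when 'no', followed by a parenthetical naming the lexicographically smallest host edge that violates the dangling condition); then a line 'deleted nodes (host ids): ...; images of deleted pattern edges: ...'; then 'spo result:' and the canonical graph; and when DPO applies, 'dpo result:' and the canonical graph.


dpo_applies: yes
deleted nodes (host ids): 13; images of deleted pattern edges: (13,0,at)
spo result:
nodes: 0:pl, 2:pl, 5:pl, 7:x1, 8:x2, 10:x3, 12:m, 14:m, 15:m
edges: (0,8,pre); (0,10,pre); (5,7,pre); (7,0,post); (7,2,post); (8,2,post); (10,2,post); (10,5,post); (12,5,at); (14,5,at); (15,2,at)
dpo result:
nodes: 0:pl, 2:pl, 5:pl, 7:x1, 8:x2, 10:x3, 12:m, 14:m, 15:m
edges: (0,8,pre); (0,10,pre); (5,7,pre); (7,0,post); (7,2,post); (8,2,post); (10,2,post); (10,5,post); (12,5,at); (14,5,at); (15,2,at)
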